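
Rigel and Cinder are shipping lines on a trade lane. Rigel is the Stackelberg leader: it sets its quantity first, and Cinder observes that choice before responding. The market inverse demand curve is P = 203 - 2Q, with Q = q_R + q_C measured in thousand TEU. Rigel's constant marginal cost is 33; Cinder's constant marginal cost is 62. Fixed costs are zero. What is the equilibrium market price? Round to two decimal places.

82.75

Solve by backward induction. Given q_R, the follower Cinder maximises π_C = (203 - 2q_R - 2q_C)q_C - 62q_C.
Follower FOC: 141 - 2q_R - 4q_C = 0, so q_C(q_R) = (141 - 2q_R)/4.
Rigel substitutes q_C(q_R) into its own profit: π_R = q_R(203 - 2q_R - (141 - 2q_R)/2) - 33q_R = (265/2 - q_R)q_R - 33q_R.
Maximising: ∂π_R/∂q_R = 199/2 - 2q_R = 0, giving q_R = 199/4.
Then q_C = (141 - 2·(199/4))/4 = 83/8.
Total output Q = 481/8, so price P = 203 - 2·(481/8) = 331/4.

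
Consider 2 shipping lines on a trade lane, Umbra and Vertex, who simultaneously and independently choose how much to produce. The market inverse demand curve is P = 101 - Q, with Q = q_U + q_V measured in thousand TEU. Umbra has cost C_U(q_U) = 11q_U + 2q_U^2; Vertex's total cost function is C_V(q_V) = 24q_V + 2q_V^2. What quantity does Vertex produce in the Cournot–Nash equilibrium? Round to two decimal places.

Umbra's profit: π_U = (101 - Q)q_U - (11q_U + 2q_U²). Setting ∂π_U/∂q_U = 0: 90 - 6q_U - (q_V) = 0.
Vertex's profit: π_V = (101 - Q)q_V - (24q_V + 2q_V²). Setting ∂π_V/∂q_V = 0: 77 - 6q_V - (q_U) = 0.
Best responses: q_U = (90 - q_V)/6, q_V = (77 - q_U)/6.
Solving the pair: q_U = 463/35, q_V = 372/35.

10.63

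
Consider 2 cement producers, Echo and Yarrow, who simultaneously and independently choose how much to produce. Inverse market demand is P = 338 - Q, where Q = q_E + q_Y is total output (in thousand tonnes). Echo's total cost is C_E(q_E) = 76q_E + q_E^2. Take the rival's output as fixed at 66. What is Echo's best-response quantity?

49

With the rival's output fixed at 66, Echo's profit is π_E = (338 - 66 - q_E)q_E - (76q_E + q_E²) = (272 - q_E)q_E - (76q_E + q_E²).
∂π_E/∂q_E = 196 - 4q_E = 0, so q_E = 49.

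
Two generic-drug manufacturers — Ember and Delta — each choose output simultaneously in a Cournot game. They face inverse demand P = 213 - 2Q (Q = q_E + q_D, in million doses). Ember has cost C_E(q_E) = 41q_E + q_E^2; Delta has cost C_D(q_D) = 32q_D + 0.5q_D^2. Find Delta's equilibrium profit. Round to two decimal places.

2036.11

Ember's profit: π_E = (213 - 2Q)q_E - (41q_E + q_E²). Setting ∂π_E/∂q_E = 0: 172 - 6q_E - 2(q_D) = 0.
Delta's profit: π_D = (213 - 2Q)q_D - (32q_D + (1/2)q_D²). Setting ∂π_D/∂q_D = 0: 181 - 5q_D - 2(q_E) = 0.
So q_E = (172 - 2q_D)/6 and q_D = (181 - 2q_E)/5.
Solving the pair: q_E = 249/13, q_D = 371/13.
Price P = 213 - 2·(620/13) = 1529/13.
Delta's profit: (1529/13)·(371/13) - 32·(371/13) - (1/2)(371/13)² = 2036.1095.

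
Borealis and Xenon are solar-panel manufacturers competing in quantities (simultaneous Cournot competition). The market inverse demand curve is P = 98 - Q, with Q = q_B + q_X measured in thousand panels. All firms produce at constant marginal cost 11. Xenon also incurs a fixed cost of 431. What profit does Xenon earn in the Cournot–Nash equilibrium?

A representative firm's profit is π_i = q_i(98 - Q) - 11q_i.
Setting ∂π_i/∂q_i = 0 with rivals' quantities fixed: 87 - 2q_i - q_j = 0.
By symmetry each firm produces the same amount; substituting q_j = q_i yields q_i = 87/3 = 29.
Price P = 98 - 58 = 40.
Xenon's profit: (40 - 11)·29 - 431 = 410.

410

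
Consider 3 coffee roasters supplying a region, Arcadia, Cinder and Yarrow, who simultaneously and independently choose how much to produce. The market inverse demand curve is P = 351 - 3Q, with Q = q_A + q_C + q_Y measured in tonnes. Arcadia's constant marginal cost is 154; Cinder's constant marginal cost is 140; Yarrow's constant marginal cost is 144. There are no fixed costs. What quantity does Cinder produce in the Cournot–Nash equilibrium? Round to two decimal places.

Arcadia's profit: π_A = (351 - 3Q)q_A - (154q_A). Setting ∂π_A/∂q_A = 0: 197 - 6q_A - 3(q_C + q_Y) = 0.
Cinder's first-order condition: 211 - 6q_C - 3(q_A + q_Y) = 0.
Yarrow's profit: π_Y = (351 - 3Q)q_Y - (144q_Y). Setting ∂π_Y/∂q_Y = 0: 207 - 6q_Y - 3(q_A + q_C) = 0.
Adding the 3 conditions: 615 − 6Q − 6Q = 0, i.e. Q = 205/4.
Back-substituting: q_A = (197 − 615/4)/3 = 173/12, q_C = (211 − 615/4)/3 = 229/12, q_Y = (207 − 615/4)/3 = 71/4.

19.08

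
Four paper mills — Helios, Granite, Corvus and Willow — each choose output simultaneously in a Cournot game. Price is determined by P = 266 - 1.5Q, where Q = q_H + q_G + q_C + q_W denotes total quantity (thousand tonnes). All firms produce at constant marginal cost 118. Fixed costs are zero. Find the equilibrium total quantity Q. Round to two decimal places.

Each firm earns π_i = (266 - 1.5Q)q_i - 118q_i.
Setting ∂π_i/∂q_i = 0 with rivals' quantities fixed: 148 - 3q_i - (3/2)·Σ_{j≠i} q_j = 0.
By symmetry each firm produces the same amount; substituting Σ_{j≠i} q_j = 3q_i yields q_i = 148/(15/2) = 296/15.
Total output Q = 296/15 + 296/15 + 296/15 + 296/15 = 1184/15.

78.93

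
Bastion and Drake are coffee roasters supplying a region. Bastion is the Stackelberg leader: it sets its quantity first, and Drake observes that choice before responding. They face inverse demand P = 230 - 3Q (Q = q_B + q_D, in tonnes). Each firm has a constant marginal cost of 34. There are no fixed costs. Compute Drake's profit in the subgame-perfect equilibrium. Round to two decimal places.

Solve by backward induction. Given q_B, the follower Drake maximises π_D = (230 - 3q_B - 3q_D)q_D - 34q_D.
Follower FOC: 196 - 3q_B - 6q_D = 0, so q_D(q_B) = (196 - 3q_B)/6.
Bastion substitutes q_D(q_B) into its own profit: π_B = q_B(230 - 3q_B - (196 - 3q_B)/2) - 34q_B = (132 - (3/2)q_B)q_B - 34q_B.
The leader's first-order condition 98 - 3q_B = 0 yields q_B = 98/3.
Then q_D = (196 - 3·(98/3))/6 = 49/3.
Price P = 230 - 3·49 = 83.
Drake's profit: (83 - 34)·(49/3) = 800.3333.

800.33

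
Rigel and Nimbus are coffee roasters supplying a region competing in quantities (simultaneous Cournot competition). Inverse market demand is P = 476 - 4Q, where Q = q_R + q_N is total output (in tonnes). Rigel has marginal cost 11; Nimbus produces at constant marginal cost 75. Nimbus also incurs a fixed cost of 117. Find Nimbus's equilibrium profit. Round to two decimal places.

Rigel's profit: π_R = (476 - 4Q)q_R - (11q_R). Setting ∂π_R/∂q_R = 0: 465 - 8q_R - 4(q_N) = 0.
Nimbus's first-order condition: 401 - 8q_N - 4(q_R) = 0.
Rearranging gives the reaction functions q_R = (465 - 4q_N)/8 and q_N = (401 - 4q_R)/8.
Solving the pair: q_R = 529/12, q_N = 337/12.
Price P = 476 - 4·(433/6) = 562/3.
Nimbus's profit: (562/3 - 75)·(337/12) - 117 = 3037.6944.

3037.69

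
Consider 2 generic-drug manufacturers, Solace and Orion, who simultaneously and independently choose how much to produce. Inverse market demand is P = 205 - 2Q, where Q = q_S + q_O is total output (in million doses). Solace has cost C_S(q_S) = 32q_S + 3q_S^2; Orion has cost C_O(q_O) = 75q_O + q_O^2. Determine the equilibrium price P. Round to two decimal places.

Solace's profit: π_S = (205 - 2Q)q_S - (32q_S + 3q_S²). Setting ∂π_S/∂q_S = 0: 173 - 10q_S - 2(q_O) = 0.
Orion's profit: π_O = (205 - 2Q)q_O - (75q_O + q_O²). Setting ∂π_O/∂q_O = 0: 130 - 6q_O - 2(q_S) = 0.
Rearranging gives the reaction functions q_S = (173 - 2q_O)/10 and q_O = (130 - 2q_S)/6.
Substituting one into the other gives q_S = 389/28 and q_O = 477/28.
Total output Q = 433/14, so price P = 205 - 2·(433/14) = 1002/7.

143.14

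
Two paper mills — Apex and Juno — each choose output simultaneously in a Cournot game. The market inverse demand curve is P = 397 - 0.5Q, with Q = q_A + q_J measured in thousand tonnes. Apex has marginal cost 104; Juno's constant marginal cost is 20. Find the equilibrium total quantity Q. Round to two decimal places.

Apex's profit: π_A = (397 - 0.5Q)q_A - (104q_A). Setting ∂π_A/∂q_A = 0: 293 - q_A - (1/2)(q_J) = 0.
Juno's first-order condition: 377 - q_J - (1/2)(q_A) = 0.
Best responses: q_A = (293 - (1/2)q_J), q_J = (377 - (1/2)q_A).
Solving the pair: q_A = 418/3, q_J = 922/3.
Total output Q = 418/3 + 922/3 = 1340/3.

446.67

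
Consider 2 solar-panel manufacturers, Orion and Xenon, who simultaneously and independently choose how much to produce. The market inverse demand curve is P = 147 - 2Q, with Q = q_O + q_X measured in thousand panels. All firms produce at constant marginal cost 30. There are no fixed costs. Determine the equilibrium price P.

Each firm earns π_i = (147 - 2Q)q_i - 30q_i.
First-order condition (treating rivals' output as given): 117 - 4q_i - 2q_j = 0.
By symmetry each firm produces the same amount; substituting q_j = q_i yields q_i = 117/6 = 39/2.
Total output Q = 39, so price P = 147 - 2·39 = 69.

69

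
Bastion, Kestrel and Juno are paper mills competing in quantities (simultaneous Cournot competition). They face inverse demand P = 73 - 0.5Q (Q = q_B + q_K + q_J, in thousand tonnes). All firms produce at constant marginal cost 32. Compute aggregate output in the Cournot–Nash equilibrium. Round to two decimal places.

Each firm earns π_i = (73 - 0.5Q)q_i - 32q_i.
Setting ∂π_i/∂q_i = 0 with rivals' quantities fixed: 41 - q_i - (1/2)·Σ_{j≠i} q_j = 0.
With identical firms every q_j equals q_i, so Σ_{j≠i} q_j = 2q_i and 41 = 2q_i, giving q_i = 41/2.
Total output Q = 41/2 + 41/2 + 41/2 = 123/2.

61.50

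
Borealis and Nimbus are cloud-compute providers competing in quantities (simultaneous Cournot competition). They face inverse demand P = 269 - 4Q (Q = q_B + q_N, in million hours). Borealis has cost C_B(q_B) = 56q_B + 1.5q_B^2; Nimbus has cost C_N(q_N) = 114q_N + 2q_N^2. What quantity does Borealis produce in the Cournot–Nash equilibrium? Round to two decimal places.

Borealis's profit: π_B = (269 - 4Q)q_B - (56q_B + (3/2)q_B²). Setting ∂π_B/∂q_B = 0: 213 - 11q_B - 4(q_N) = 0.
Nimbus's first-order condition: 155 - 12q_N - 4(q_B) = 0.
Rearranging gives the reaction functions q_B = (213 - 4q_N)/11 and q_N = (155 - 4q_B)/12.
Solving the pair: q_B = 484/29, q_N = 853/116.

16.69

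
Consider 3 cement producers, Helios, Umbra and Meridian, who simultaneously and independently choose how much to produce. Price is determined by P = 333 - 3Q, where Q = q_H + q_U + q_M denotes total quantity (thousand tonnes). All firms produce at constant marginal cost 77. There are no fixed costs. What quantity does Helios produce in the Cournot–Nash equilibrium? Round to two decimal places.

21.33

Each firm earns π_i = (333 - 3Q)q_i - 77q_i.
Setting ∂π_i/∂q_i = 0 with rivals' quantities fixed: 256 - 6q_i - 3·Σ_{j≠i} q_j = 0.
With identical firms every q_j equals q_i, so Σ_{j≠i} q_j = 2q_i and 256 = 12q_i, giving q_i = 64/3.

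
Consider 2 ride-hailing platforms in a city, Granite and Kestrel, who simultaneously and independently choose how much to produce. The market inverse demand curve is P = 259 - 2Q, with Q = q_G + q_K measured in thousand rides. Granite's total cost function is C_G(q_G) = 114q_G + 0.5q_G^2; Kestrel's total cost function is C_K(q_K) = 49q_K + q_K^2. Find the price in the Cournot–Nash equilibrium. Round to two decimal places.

Granite's profit: π_G = (259 - 2Q)q_G - (114q_G + (1/2)q_G²). Setting ∂π_G/∂q_G = 0: 145 - 5q_G - 2(q_K) = 0.
Kestrel's first-order condition: 210 - 6q_K - 2(q_G) = 0.
Best responses: q_G = (145 - 2q_K)/5, q_K = (210 - 2q_G)/6.
Substituting one into the other gives q_G = 225/13 and q_K = 380/13.
Total output Q = 605/13, so price P = 259 - 2·(605/13) = 165.9231.

165.92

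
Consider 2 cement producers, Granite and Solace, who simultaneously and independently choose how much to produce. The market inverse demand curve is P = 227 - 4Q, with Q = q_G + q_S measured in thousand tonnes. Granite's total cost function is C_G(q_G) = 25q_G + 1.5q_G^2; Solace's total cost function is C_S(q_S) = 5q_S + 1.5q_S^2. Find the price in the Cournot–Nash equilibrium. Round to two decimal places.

113.93

Granite's profit: π_G = (227 - 4Q)q_G - (25q_G + (3/2)q_G²). Setting ∂π_G/∂q_G = 0: 202 - 11q_G - 4(q_S) = 0.
Solace's first-order condition: 222 - 11q_S - 4(q_G) = 0.
So q_G = (202 - 4q_S)/11 and q_S = (222 - 4q_G)/11.
Substituting one into the other gives q_G = 1334/105 and q_S = 1634/105.
Total output Q = 424/15, so price P = 227 - 4·(424/15) = 1709/15.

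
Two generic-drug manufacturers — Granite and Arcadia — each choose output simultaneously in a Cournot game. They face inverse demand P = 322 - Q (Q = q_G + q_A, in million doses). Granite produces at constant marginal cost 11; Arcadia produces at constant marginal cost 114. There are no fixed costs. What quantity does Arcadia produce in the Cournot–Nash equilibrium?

Granite's profit: π_G = (322 - Q)q_G - (11q_G). Setting ∂π_G/∂q_G = 0: 311 - 2q_G - (q_A) = 0.
Arcadia's first-order condition: 208 - 2q_A - (q_G) = 0.
So q_G = (311 - q_A)/2 and q_A = (208 - q_G)/2.
Solving the pair: q_G = 138, q_A = 35.

35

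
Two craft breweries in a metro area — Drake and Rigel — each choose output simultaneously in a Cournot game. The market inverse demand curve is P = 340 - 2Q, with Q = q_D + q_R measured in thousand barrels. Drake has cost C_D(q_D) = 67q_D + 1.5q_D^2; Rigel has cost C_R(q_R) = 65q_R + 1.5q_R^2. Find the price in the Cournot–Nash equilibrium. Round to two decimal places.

218.22

Drake's profit: π_D = (340 - 2Q)q_D - (67q_D + (3/2)q_D²). Setting ∂π_D/∂q_D = 0: 273 - 7q_D - 2(q_R) = 0.
Rigel's first-order condition: 275 - 7q_R - 2(q_D) = 0.
Rearranging gives the reaction functions q_D = (273 - 2q_R)/7 and q_R = (275 - 2q_D)/7.
Solving the pair: q_D = 1361/45, q_R = 1379/45.
Total output Q = 548/9, so price P = 340 - 2·(548/9) = 1964/9.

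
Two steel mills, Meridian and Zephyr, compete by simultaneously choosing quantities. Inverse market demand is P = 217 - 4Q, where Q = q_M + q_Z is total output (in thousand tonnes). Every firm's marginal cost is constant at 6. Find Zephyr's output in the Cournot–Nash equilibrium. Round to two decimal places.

Each firm earns π_i = (217 - 4Q)q_i - 6q_i.
First-order condition (treating rivals' output as given): 211 - 8q_i - 4q_j = 0.
By symmetry each firm produces the same amount; substituting q_j = q_i yields q_i = 211/12.

17.58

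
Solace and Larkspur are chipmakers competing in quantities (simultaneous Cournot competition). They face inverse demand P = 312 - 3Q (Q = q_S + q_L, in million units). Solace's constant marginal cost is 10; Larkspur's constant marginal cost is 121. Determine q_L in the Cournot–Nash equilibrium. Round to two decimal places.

8.89

Solace's profit: π_S = (312 - 3Q)q_S - (10q_S). Setting ∂π_S/∂q_S = 0: 302 - 6q_S - 3(q_L) = 0.
Larkspur's profit: π_L = (312 - 3Q)q_L - (121q_L). Setting ∂π_L/∂q_L = 0: 191 - 6q_L - 3(q_S) = 0.
So q_S = (302 - 3q_L)/6 and q_L = (191 - 3q_S)/6.
Substituting one into the other gives q_S = 413/9 and q_L = 80/9.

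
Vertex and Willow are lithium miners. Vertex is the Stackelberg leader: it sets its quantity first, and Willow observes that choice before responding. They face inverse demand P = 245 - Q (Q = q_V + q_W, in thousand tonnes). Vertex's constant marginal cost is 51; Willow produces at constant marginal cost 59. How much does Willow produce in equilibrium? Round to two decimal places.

The follower Willow best-responds to any q_V: π_W = (245 - Q)q_W - 59q_W.
Setting the follower's marginal profit to zero, 186 - q_V - 2q_W = 0, i.e. q_W = (186 - q_V)/2.
The leader anticipates this reaction. Substituting into P = 245 - Q gives P = 152 - (1/2)q_V, so π_V = (152 - (1/2)q_V)q_V - 51q_V.
The leader's first-order condition 101 - q_V = 0 yields q_V = 101.
Then q_W = (186 - 101)/2 = 85/2.

42.50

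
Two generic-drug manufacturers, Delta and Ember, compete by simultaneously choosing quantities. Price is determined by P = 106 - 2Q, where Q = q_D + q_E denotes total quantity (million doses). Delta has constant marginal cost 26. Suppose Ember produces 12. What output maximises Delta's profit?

14

With the rival's output fixed at 12, Delta's profit is π_D = (106 - 2·12 - 2q_D)q_D - (26q_D) = (82 - 2q_D)q_D - (26q_D).
∂π_D/∂q_D = 56 - 4q_D = 0, so q_D = 14.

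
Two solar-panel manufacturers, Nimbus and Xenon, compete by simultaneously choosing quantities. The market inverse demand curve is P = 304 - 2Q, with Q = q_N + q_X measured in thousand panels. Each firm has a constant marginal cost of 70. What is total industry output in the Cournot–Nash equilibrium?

A representative firm's profit is π_i = q_i(304 - 2Q) - 70q_i.
Setting ∂π_i/∂q_i = 0 with rivals' quantities fixed: 234 - 4q_i - 2q_j = 0.
With identical firms every q_j equals q_i, so q_j = q_i and 234 = 6q_i, giving q_i = 39.
Total output Q = 39 + 39 = 78.

78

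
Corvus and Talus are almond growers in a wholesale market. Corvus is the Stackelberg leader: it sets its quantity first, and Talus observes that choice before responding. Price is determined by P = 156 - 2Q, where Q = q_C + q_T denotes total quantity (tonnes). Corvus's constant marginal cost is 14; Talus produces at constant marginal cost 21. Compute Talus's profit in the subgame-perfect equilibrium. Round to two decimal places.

Solve by backward induction. Given q_C, the follower Talus maximises π_T = (156 - 2q_C - 2q_T)q_T - 21q_T.
Setting the follower's marginal profit to zero, 135 - 2q_C - 4q_T = 0, i.e. q_T = (135 - 2q_C)/4.
Corvus substitutes q_T(q_C) into its own profit: π_C = q_C(156 - 2q_C - (135 - 2q_C)/2) - 14q_C = (177/2 - q_C)q_C - 14q_C.
The leader's first-order condition 149/2 - 2q_C = 0 yields q_C = 149/4.
Then q_T = (135 - 2·(149/4))/4 = 121/8.
Price P = 156 - 2·(419/8) = 205/4.
Talus's profit: (205/4 - 21)·(121/8) = 457.5313.

457.53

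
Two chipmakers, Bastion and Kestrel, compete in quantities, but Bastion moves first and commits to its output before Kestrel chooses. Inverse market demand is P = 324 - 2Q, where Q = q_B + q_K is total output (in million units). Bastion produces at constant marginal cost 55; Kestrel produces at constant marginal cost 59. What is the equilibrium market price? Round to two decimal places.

123.25

The follower Kestrel best-responds to any q_B: π_K = (324 - 2Q)q_K - 59q_K.
Follower FOC: 265 - 2q_B - 4q_K = 0, so q_K(q_B) = (265 - 2q_B)/4.
Bastion substitutes q_K(q_B) into its own profit: π_B = q_B(324 - 2q_B - (265 - 2q_B)/2) - 55q_B = (383/2 - q_B)q_B - 55q_B.
Leader FOC: 273/2 - 2q_B = 0, so q_B = 273/4.
Then q_K = (265 - 2·(273/4))/4 = 257/8.
Total output Q = 803/8, so price P = 324 - 2·(803/8) = 493/4.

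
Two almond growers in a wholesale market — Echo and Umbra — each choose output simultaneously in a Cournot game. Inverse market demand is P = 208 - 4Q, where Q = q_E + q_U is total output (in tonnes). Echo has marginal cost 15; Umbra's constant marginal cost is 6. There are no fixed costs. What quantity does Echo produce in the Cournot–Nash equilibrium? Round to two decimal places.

15.33

Echo's profit: π_E = (208 - 4Q)q_E - (15q_E). Setting ∂π_E/∂q_E = 0: 193 - 8q_E - 4(q_U) = 0.
Umbra's profit: π_U = (208 - 4Q)q_U - (6q_U). Setting ∂π_U/∂q_U = 0: 202 - 8q_U - 4(q_E) = 0.
So q_E = (193 - 4q_U)/8 and q_U = (202 - 4q_E)/8.
Substituting one into the other gives q_E = 46/3 and q_U = 211/12.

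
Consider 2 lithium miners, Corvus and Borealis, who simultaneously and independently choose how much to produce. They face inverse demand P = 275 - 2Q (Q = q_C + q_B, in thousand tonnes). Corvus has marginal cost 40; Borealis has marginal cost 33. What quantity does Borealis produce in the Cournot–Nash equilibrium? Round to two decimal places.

Corvus's profit: π_C = (275 - 2Q)q_C - (40q_C). Setting ∂π_C/∂q_C = 0: 235 - 4q_C - 2(q_B) = 0.
Borealis's first-order condition: 242 - 4q_B - 2(q_C) = 0.
So q_C = (235 - 2q_B)/4 and q_B = (242 - 2q_C)/4.
Solving the pair: q_C = 38, q_B = 83/2.

41.50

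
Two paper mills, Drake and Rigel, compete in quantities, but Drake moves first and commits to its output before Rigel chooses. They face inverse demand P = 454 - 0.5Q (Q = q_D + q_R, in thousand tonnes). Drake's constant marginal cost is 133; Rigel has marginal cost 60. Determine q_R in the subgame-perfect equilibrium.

270

The follower Rigel best-responds to any q_D: π_R = (454 - 0.5Q)q_R - 60q_R.
Setting the follower's marginal profit to zero, 394 - (1/2)q_D - q_R = 0, i.e. q_R = (394 - (1/2)q_D).
Drake substitutes q_R(q_D) into its own profit: π_D = q_D(454 - (1/2)q_D - (394 - (1/2)q_D)/2) - 133q_D = (257 - (1/4)q_D)q_D - 133q_D.
Maximising: ∂π_D/∂q_D = 124 - (1/2)q_D = 0, giving q_D = 248.
Then q_R = (394 - (1/2)·248) = 270.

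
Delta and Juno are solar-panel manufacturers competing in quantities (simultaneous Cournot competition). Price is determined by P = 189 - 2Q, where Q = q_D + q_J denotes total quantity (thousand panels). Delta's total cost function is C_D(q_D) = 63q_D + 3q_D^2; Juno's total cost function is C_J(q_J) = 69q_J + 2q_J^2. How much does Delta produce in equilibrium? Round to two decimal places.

Delta's profit: π_D = (189 - 2Q)q_D - (63q_D + 3q_D²). Setting ∂π_D/∂q_D = 0: 126 - 10q_D - 2(q_J) = 0.
Juno's profit: π_J = (189 - 2Q)q_J - (69q_J + 2q_J²). Setting ∂π_J/∂q_J = 0: 120 - 8q_J - 2(q_D) = 0.
Best responses: q_D = (126 - 2q_J)/10, q_J = (120 - 2q_D)/8.
Solving the pair: q_D = 192/19, q_J = 237/19.

10.11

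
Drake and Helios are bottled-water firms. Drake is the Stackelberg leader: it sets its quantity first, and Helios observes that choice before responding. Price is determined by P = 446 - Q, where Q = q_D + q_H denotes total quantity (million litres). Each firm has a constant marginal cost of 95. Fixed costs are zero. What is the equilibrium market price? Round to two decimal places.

182.75

Solve by backward induction. Given q_D, the follower Helios maximises π_H = (446 - q_D - q_H)q_H - 95q_H.
Setting the follower's marginal profit to zero, 351 - q_D - 2q_H = 0, i.e. q_H = (351 - q_D)/2.
Drake substitutes q_H(q_D) into its own profit: π_D = q_D(446 - q_D - (351 - q_D)/2) - 95q_D = (541/2 - (1/2)q_D)q_D - 95q_D.
Maximising: ∂π_D/∂q_D = 351/2 - q_D = 0, giving q_D = 351/2.
Then q_H = (351 - 351/2)/2 = 351/4.
Total output Q = 1053/4, so price P = 446 - 1053/4 = 731/4.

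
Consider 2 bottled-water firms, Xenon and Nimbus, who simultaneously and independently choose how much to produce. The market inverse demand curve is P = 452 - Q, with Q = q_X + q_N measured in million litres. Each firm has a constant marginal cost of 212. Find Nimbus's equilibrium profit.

Each firm earns π_i = (452 - Q)q_i - 212q_i.
Setting ∂π_i/∂q_i = 0 with rivals' quantities fixed: 240 - 2q_i - q_j = 0.
With identical firms every q_j equals q_i, so q_j = q_i and 240 = 3q_i, giving q_i = 80.
Price P = 452 - 160 = 292.
Nimbus's profit: (292 - 212)·80 = 6400.

6400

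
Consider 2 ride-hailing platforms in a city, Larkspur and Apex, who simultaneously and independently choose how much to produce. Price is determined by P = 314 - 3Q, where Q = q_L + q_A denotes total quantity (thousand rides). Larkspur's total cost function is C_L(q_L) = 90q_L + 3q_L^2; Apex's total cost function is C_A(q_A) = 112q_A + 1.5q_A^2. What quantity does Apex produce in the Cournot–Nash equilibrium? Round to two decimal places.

Larkspur's profit: π_L = (314 - 3Q)q_L - (90q_L + 3q_L²). Setting ∂π_L/∂q_L = 0: 224 - 12q_L - 3(q_A) = 0.
Apex's profit: π_A = (314 - 3Q)q_A - (112q_A + (3/2)q_A²). Setting ∂π_A/∂q_A = 0: 202 - 9q_A - 3(q_L) = 0.
So q_L = (224 - 3q_A)/12 and q_A = (202 - 3q_L)/9.
Substituting one into the other gives q_L = 470/33 and q_A = 584/33.

17.70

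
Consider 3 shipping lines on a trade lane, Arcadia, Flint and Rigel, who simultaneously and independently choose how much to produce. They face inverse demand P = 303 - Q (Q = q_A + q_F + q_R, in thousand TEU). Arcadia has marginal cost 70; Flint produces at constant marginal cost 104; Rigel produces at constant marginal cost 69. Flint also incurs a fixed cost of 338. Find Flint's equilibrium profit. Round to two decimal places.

Arcadia's profit: π_A = (303 - Q)q_A - (70q_A). Setting ∂π_A/∂q_A = 0: 233 - 2q_A - (q_F + q_R) = 0.
Flint's first-order condition: 199 - 2q_F - (q_A + q_R) = 0.
Rigel's first-order condition: 234 - 2q_R - (q_A + q_F) = 0.
Adding the 3 conditions: 666 − 2Q − 2Q = 0, i.e. Q = 333/2.
Back-substituting: q_A = (233 − 333/2) = 133/2, q_F = (199 − 333/2) = 65/2, q_R = (234 − 333/2) = 135/2.
Price P = 303 - 333/2 = 273/2.
Flint's profit: (273/2 - 104)·(65/2) - 338 = 718.2500.

718.25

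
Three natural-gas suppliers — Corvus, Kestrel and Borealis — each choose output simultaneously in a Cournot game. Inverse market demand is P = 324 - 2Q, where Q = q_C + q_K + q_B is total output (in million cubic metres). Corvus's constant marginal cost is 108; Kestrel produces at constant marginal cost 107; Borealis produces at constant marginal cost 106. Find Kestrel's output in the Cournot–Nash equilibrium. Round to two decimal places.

27.13

Corvus's profit: π_C = (324 - 2Q)q_C - (108q_C). Setting ∂π_C/∂q_C = 0: 216 - 4q_C - 2(q_K + q_B) = 0.
Kestrel's profit: π_K = (324 - 2Q)q_K - (107q_K). Setting ∂π_K/∂q_K = 0: 217 - 4q_K - 2(q_C + q_B) = 0.
Borealis's first-order condition: 218 - 4q_B - 2(q_C + q_K) = 0.
Summing all 3 equations gives 651 − 8Q = 0, hence Q = 651/8.
Back-substituting: q_C = (216 − 651/4)/2 = 213/8, q_K = (217 − 651/4)/2 = 217/8, q_B = (218 − 651/4)/2 = 221/8.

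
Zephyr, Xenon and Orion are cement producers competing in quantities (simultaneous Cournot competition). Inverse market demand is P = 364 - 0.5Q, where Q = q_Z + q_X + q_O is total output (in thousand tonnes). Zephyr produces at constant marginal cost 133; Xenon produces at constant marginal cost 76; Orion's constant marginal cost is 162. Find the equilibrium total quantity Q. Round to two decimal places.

Zephyr's profit: π_Z = (364 - 0.5Q)q_Z - (133q_Z). Setting ∂π_Z/∂q_Z = 0: 231 - q_Z - (1/2)(q_X + q_O) = 0.
Xenon's profit: π_X = (364 - 0.5Q)q_X - (76q_X). Setting ∂π_X/∂q_X = 0: 288 - q_X - (1/2)(q_Z + q_O) = 0.
Orion's first-order condition: 202 - q_O - (1/2)(q_Z + q_X) = 0.
Summing all 3 equations gives 721 − 2Q = 0, hence Q = 721/2.
Back-substituting: q_Z = (231 − 721/4)/(1/2) = 203/2, q_X = (288 − 721/4)/(1/2) = 431/2, q_O = (202 − 721/4)/(1/2) = 87/2.
Total output Q = 203/2 + 431/2 + 87/2 = 721/2.

360.50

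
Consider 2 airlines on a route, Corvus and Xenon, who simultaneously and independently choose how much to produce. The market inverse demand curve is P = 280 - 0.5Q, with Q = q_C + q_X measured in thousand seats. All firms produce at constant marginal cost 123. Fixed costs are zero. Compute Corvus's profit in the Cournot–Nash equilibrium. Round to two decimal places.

A representative firm's profit is π_i = q_i(280 - 0.5Q) - 123q_i.
Setting ∂π_i/∂q_i = 0 with rivals' quantities fixed: 157 - q_i - (1/2)q_j = 0.
With identical firms every q_j equals q_i, so q_j = q_i and 157 = (3/2)q_i, giving q_i = 314/3.
Price P = 280 - (1/2)·(628/3) = 526/3.
Corvus's profit: (526/3 - 123)·(314/3) = 5477.5556.

5477.56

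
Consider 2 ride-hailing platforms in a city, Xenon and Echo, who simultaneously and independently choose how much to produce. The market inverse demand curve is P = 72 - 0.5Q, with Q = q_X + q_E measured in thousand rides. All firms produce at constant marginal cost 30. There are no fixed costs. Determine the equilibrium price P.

A representative firm's profit is π_i = q_i(72 - 0.5Q) - 30q_i.
First-order condition (treating rivals' output as given): 42 - q_i - (1/2)q_j = 0.
With identical firms every q_j equals q_i, so q_j = q_i and 42 = (3/2)q_i, giving q_i = 28.
Total output Q = 56, so price P = 72 - (1/2)·56 = 44.

44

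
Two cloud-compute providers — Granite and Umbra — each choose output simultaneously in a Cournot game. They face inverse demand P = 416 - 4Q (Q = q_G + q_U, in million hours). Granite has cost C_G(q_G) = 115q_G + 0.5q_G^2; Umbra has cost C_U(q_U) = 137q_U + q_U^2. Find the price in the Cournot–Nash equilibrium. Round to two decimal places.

242.97

Granite's profit: π_G = (416 - 4Q)q_G - (115q_G + (1/2)q_G²). Setting ∂π_G/∂q_G = 0: 301 - 9q_G - 4(q_U) = 0.
Umbra's profit: π_U = (416 - 4Q)q_U - (137q_U + q_U²). Setting ∂π_U/∂q_U = 0: 279 - 10q_U - 4(q_G) = 0.
Best responses: q_G = (301 - 4q_U)/9, q_U = (279 - 4q_G)/10.
Solving the pair: q_G = 947/37, q_U = 1307/74.
Total output Q = 43.2568, so price P = 416 - 4·43.2568 = 242.9730.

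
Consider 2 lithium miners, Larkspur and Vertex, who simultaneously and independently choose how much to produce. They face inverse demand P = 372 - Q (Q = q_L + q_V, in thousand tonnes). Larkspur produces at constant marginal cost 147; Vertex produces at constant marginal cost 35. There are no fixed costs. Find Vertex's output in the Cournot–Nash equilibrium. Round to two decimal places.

Larkspur's profit: π_L = (372 - Q)q_L - (147q_L). Setting ∂π_L/∂q_L = 0: 225 - 2q_L - (q_V) = 0.
Vertex's profit: π_V = (372 - Q)q_V - (35q_V). Setting ∂π_V/∂q_V = 0: 337 - 2q_V - (q_L) = 0.
So q_L = (225 - q_V)/2 and q_V = (337 - q_L)/2.
Solving the pair: q_L = 113/3, q_V = 449/3.

149.67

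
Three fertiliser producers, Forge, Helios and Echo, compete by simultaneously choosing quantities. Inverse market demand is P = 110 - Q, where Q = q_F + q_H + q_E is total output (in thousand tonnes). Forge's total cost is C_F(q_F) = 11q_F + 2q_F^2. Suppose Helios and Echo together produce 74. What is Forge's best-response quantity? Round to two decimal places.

4.17

With rivals' combined output fixed at 74, Forge's profit is π_F = (110 - 74 - q_F)q_F - (11q_F + 2q_F²) = (36 - q_F)q_F - (11q_F + 2q_F²).
∂π_F/∂q_F = 25 - 6q_F = 0, so q_F = 25/6.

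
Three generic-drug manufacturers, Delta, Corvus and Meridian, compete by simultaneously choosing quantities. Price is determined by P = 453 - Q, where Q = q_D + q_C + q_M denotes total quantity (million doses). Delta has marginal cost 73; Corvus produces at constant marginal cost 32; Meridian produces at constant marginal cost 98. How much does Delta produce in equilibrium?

91

Delta's profit: π_D = (453 - Q)q_D - (73q_D). Setting ∂π_D/∂q_D = 0: 380 - 2q_D - (q_C + q_M) = 0.
Corvus's profit: π_C = (453 - Q)q_C - (32q_C). Setting ∂π_C/∂q_C = 0: 421 - 2q_C - (q_D + q_M) = 0.
Meridian's first-order condition: 355 - 2q_M - (q_D + q_C) = 0.
Adding the 3 conditions: 1156 − 2Q − 2Q = 0, i.e. Q = 289.
Back-substituting: q_D = (380 − 289) = 91, q_C = (421 − 289) = 132, q_M = (355 − 289) = 66.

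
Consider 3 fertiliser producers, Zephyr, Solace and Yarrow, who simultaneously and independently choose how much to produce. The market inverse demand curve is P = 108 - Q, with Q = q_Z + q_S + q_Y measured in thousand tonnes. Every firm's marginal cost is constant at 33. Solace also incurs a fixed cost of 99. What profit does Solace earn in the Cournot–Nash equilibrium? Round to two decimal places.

252.56

A representative firm's profit is π_i = q_i(108 - Q) - 33q_i.
First-order condition (treating rivals' output as given): 75 - 2q_i - Σ_{j≠i} q_j = 0.
By symmetry each firm produces the same amount; substituting Σ_{j≠i} q_j = 2q_i yields q_i = 75/4.
Price P = 108 - 225/4 = 207/4.
Solace's profit: (207/4 - 33)·(75/4) - 99 = 252.5625.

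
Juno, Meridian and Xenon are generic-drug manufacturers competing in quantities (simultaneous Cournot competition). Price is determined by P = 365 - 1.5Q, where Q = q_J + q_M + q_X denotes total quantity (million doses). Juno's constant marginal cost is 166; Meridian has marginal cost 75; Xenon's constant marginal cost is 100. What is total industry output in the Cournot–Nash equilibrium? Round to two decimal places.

125.67

Juno's profit: π_J = (365 - 1.5Q)q_J - (166q_J). Setting ∂π_J/∂q_J = 0: 199 - 3q_J - (3/2)(q_M + q_X) = 0.
Meridian's first-order condition: 290 - 3q_M - (3/2)(q_J + q_X) = 0.
Xenon's first-order condition: 265 - 3q_X - (3/2)(q_J + q_M) = 0.
Adding the 3 conditions: 754 − 3Q − 3Q = 0, i.e. Q = 377/3.
Back-substituting: q_J = (199 − 377/2)/(3/2) = 7, q_M = (290 − 377/2)/(3/2) = 203/3, q_X = (265 − 377/2)/(3/2) = 51.
Total output Q = 7 + 203/3 + 51 = 377/3.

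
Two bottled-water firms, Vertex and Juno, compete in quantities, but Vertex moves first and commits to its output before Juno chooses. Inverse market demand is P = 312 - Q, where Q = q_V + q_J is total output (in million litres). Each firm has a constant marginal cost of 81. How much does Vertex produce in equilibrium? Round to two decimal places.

The follower Juno best-responds to any q_V: π_J = (312 - Q)q_J - 81q_J.
Setting the follower's marginal profit to zero, 231 - q_V - 2q_J = 0, i.e. q_J = (231 - q_V)/2.
Vertex substitutes q_J(q_V) into its own profit: π_V = q_V(312 - q_V - (231 - q_V)/2) - 81q_V = (393/2 - (1/2)q_V)q_V - 81q_V.
Maximising: ∂π_V/∂q_V = 231/2 - q_V = 0, giving q_V = 231/2.
Then q_J = (231 - 231/2)/2 = 231/4.

115.50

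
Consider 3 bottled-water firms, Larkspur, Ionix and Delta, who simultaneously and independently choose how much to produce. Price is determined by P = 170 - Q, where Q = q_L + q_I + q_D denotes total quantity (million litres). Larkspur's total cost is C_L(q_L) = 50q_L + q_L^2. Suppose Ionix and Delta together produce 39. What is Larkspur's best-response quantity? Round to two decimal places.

With rivals' combined output fixed at 39, Larkspur's profit is π_L = (170 - 39 - q_L)q_L - (50q_L + q_L²) = (131 - q_L)q_L - (50q_L + q_L²).
∂π_L/∂q_L = 81 - 4q_L = 0, so q_L = 81/4.

20.25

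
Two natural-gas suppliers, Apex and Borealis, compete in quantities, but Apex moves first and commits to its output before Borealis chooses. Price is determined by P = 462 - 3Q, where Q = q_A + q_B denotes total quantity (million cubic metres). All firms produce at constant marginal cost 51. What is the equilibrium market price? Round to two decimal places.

153.75

The follower Borealis best-responds to any q_A: π_B = (462 - 3Q)q_B - 51q_B.
Setting the follower's marginal profit to zero, 411 - 3q_A - 6q_B = 0, i.e. q_B = (411 - 3q_A)/6.
Apex substitutes q_B(q_A) into its own profit: π_A = q_A(462 - 3q_A - (411 - 3q_A)/2) - 51q_A = (513/2 - (3/2)q_A)q_A - 51q_A.
Maximising: ∂π_A/∂q_A = 411/2 - 3q_A = 0, giving q_A = 137/2.
Then q_B = (411 - 3·(137/2))/6 = 137/4.
Total output Q = 411/4, so price P = 462 - 3·(411/4) = 615/4.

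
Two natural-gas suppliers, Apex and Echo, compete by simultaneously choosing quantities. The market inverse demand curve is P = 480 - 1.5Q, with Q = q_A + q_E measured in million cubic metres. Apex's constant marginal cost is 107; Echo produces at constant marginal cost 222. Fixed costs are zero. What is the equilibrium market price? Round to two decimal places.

269.67

Apex's profit: π_A = (480 - 1.5Q)q_A - (107q_A). Setting ∂π_A/∂q_A = 0: 373 - 3q_A - (3/2)(q_E) = 0.
Echo's first-order condition: 258 - 3q_E - (3/2)(q_A) = 0.
Best responses: q_A = (373 - (3/2)q_E)/3, q_E = (258 - (3/2)q_A)/3.
Substituting one into the other gives q_A = 976/9 and q_E = 286/9.
Total output Q = 1262/9, so price P = 480 - (3/2)·(1262/9) = 809/3.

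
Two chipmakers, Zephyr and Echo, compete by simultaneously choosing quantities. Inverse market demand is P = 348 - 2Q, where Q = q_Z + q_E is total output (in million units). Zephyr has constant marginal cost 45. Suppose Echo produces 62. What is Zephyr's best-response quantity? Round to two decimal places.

44.75

With the rival's output fixed at 62, Zephyr's profit is π_Z = (348 - 2·62 - 2q_Z)q_Z - (45q_Z) = (224 - 2q_Z)q_Z - (45q_Z).
∂π_Z/∂q_Z = 179 - 4q_Z = 0, so q_Z = 179/4.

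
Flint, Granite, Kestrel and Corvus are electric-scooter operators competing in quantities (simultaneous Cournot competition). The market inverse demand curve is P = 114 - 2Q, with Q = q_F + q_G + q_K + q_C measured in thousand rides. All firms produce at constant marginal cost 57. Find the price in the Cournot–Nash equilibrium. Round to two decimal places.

68.40

A representative firm's profit is π_i = q_i(114 - 2Q) - 57q_i.
Setting ∂π_i/∂q_i = 0 with rivals' quantities fixed: 57 - 4q_i - 2·Σ_{j≠i} q_j = 0.
With identical firms every q_j equals q_i, so Σ_{j≠i} q_j = 3q_i and 57 = 10q_i, giving q_i = 57/10.
Total output Q = 114/5, so price P = 114 - 2·(114/5) = 342/5.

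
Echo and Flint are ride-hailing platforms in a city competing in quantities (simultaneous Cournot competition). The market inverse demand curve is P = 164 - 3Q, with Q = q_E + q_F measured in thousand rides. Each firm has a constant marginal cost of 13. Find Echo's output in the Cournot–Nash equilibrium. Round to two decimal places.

A representative firm's profit is π_i = q_i(164 - 3Q) - 13q_i.
Setting ∂π_i/∂q_i = 0 with rivals' quantities fixed: 151 - 6q_i - 3q_j = 0.
By symmetry each firm produces the same amount; substituting q_j = q_i yields q_i = 151/9.

16.78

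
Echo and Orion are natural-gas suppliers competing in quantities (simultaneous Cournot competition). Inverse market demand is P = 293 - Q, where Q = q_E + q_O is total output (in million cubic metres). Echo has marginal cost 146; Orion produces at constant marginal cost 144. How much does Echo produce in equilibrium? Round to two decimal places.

Echo's profit: π_E = (293 - Q)q_E - (146q_E). Setting ∂π_E/∂q_E = 0: 147 - 2q_E - (q_O) = 0.
Orion's profit: π_O = (293 - Q)q_O - (144q_O). Setting ∂π_O/∂q_O = 0: 149 - 2q_O - (q_E) = 0.
Best responses: q_E = (147 - q_O)/2, q_O = (149 - q_E)/2.
Substituting one into the other gives q_E = 145/3 and q_O = 151/3.

48.33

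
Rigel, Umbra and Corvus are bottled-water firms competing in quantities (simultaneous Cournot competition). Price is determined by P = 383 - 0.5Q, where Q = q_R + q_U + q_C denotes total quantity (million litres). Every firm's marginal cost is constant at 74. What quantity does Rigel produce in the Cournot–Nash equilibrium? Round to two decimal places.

Each firm earns π_i = (383 - 0.5Q)q_i - 74q_i.
Setting ∂π_i/∂q_i = 0 with rivals' quantities fixed: 309 - q_i - (1/2)·Σ_{j≠i} q_j = 0.
By symmetry each firm produces the same amount; substituting Σ_{j≠i} q_j = 2q_i yields q_i = 309/2.

154.50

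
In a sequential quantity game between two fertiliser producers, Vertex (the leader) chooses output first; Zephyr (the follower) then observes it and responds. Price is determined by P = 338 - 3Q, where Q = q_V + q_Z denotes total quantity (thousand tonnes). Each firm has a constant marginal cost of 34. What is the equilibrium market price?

110

The follower Zephyr best-responds to any q_V: π_Z = (338 - 3Q)q_Z - 34q_Z.
Setting the follower's marginal profit to zero, 304 - 3q_V - 6q_Z = 0, i.e. q_Z = (304 - 3q_V)/6.
Vertex substitutes q_Z(q_V) into its own profit: π_V = q_V(338 - 3q_V - (304 - 3q_V)/2) - 34q_V = (186 - (3/2)q_V)q_V - 34q_V.
Maximising: ∂π_V/∂q_V = 152 - 3q_V = 0, giving q_V = 152/3.
Then q_Z = (304 - 3·(152/3))/6 = 76/3.
Total output Q = 76, so price P = 338 - 3·76 = 110.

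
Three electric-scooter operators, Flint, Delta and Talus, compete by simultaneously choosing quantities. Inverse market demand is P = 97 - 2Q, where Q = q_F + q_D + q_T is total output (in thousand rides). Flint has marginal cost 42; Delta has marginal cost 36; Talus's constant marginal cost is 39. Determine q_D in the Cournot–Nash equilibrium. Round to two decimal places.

8.75

Flint's profit: π_F = (97 - 2Q)q_F - (42q_F). Setting ∂π_F/∂q_F = 0: 55 - 4q_F - 2(q_D + q_T) = 0.
Delta's first-order condition: 61 - 4q_D - 2(q_F + q_T) = 0.
Talus's profit: π_T = (97 - 2Q)q_T - (39q_T). Setting ∂π_T/∂q_T = 0: 58 - 4q_T - 2(q_F + q_D) = 0.
Adding the 3 first-order conditions: 174 − 8Q = 0, so Q = 87/4.
Back-substituting: q_F = (55 − 87/2)/2 = 23/4, q_D = (61 − 87/2)/2 = 35/4, q_T = (58 − 87/2)/2 = 29/4.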